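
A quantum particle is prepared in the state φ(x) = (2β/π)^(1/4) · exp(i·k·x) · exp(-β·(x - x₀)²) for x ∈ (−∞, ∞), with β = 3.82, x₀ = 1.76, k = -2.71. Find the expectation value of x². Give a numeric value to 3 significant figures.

3.16

⟨x²⟩ = ∫ x²·|φ|² dx (integrals over the domain).
Gaussian moments (u = x − x₀): ∫u^(2j)·e^(−2βu²) du = (2j−1)!!/(4β)^j · √(π/(2β)), odd powers integrate to 0; here √(π/(2β)) = 0.64125.
⟨x²⟩ = 3.1630.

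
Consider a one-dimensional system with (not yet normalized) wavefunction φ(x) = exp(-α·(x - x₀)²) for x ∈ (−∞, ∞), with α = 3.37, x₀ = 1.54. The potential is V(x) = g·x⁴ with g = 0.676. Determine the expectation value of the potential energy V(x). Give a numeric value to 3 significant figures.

⟨V⟩ = ∫ V(x)·|φ|² dx / ∫|φ|² dx.
Gaussian moments (u = x − x₀): ∫u^(2j)·e^(−2αu²) du = (2j−1)!!/(4α)^j · √(π/(2α)), odd powers integrate to 0; here √(π/(2α)) = 0.68272.
State is unnormalized: ∫|φ|² dx = 0.68272, and ∫φ*·V(x)·φ dx = 3.0906, so ⟨V⟩ = 3.0906 / 0.68272.
⟨V⟩ = 4.5269.

4.53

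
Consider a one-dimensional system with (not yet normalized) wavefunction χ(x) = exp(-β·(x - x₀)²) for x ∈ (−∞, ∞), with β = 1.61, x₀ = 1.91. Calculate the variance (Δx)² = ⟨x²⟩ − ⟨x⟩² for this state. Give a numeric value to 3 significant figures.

0.155

Compute ⟨x⟩ and ⟨x²⟩ separately, then (Δx)² = ⟨x²⟩ − ⟨x⟩².
Gaussian moments (u = x − x₀): ∫u^(2j)·e^(−2βu²) du = (2j−1)!!/(4β)^j · √(π/(2β)), odd powers integrate to 0; here √(π/(2β)) = 0.98775.
Normalization: ∫|χ|² dx = 0.98775.
⟨x⟩ = 1.9100 and ⟨x²⟩ = 3.8034.
(Δx)² = 3.8034 − (1.9100)² = 0.15528.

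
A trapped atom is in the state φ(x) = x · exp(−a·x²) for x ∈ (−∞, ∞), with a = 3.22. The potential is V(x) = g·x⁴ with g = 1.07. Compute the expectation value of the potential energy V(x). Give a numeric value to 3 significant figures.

⟨V⟩ = ∫ V(x)·|φ|² dx / ∫|φ|² dx.
Expand each integrand as polynomial × e^(−2ax²) and use ∫x^(2j)·e^(−2ax²) dx = (2j−1)!!/(4a)^j · √(π/(2a)), odd powers → 0; here √(π/(2a)) = 0.69844.
State is unnormalized: ∫|φ|² dx = 0.054227, and ∫φ*·V(x)·φ dx = 0.0052464, so ⟨V⟩ = 0.0052464 / 0.054227.
⟨V⟩ = 0.096748.

0.0967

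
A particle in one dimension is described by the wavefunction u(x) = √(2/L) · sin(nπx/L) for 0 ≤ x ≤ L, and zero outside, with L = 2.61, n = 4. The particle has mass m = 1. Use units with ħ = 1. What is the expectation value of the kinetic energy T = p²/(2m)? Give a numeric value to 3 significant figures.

11.6

T = −(ħ²/2m) d²/dx², so ⟨T⟩ = −(ħ²/2m) ∫ u*·u'' dx; with m = 1.
d/dx sin(nπx/L) = (nπ/L)·cos(nπx/L) and d²/dx² sin(nπx/L) = −(nπ/L)²·sin(nπx/L); on 0 ≤ x ≤ L, ∫sin²(nπx/L) dx = L/2 and ∫sin(nπx/L)·cos(nπx/L) dx = 0.
⟨T⟩ = 11.591.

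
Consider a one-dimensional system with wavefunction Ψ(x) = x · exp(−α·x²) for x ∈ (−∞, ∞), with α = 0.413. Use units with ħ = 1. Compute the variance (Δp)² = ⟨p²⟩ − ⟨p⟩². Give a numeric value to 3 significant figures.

1.24

Compute ⟨p⟩ and ⟨p²⟩ separately; (Δp)² = ⟨p²⟩ − ⟨p⟩².
Expand each integrand as polynomial × e^(−2αx²) and use ∫x^(2j)·e^(−2αx²) dx = (2j−1)!!/(4α)^j · √(π/(2α)), odd powers → 0; here √(π/(2α)) = 1.9502. Differentiate with the product rule, d/dx e^(−αx²) = −2αx·e^(−αx²).
Normalization: ∫|Ψ|² dx = 1.1805.
⟨p⟩ = 0.0000 and ⟨p²⟩ = 1.2390.
(Δp)² = 1.2390 − (0.0000)² = 1.2390.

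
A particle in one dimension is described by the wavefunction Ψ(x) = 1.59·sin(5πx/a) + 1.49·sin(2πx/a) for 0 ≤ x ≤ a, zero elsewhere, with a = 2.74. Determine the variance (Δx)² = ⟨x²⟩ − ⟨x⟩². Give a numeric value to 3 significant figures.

0.571

Compute ⟨x⟩ and ⟨x²⟩ separately, then (Δx)² = ⟨x²⟩ − ⟨x⟩².
On 0 ≤ x ≤ a (j ≠ l): ∫sin²(jπx/a) dx = a/2, ∫sin(jπx/a)·sin(lπx/a) dx = 0; diagonal moments ∫x·sin²(jπx/a) dx = a²/4, ∫x²·sin²(jπx/a) dx = a³·(1/6 − 1/(4j²π²)); cross terms ∫x·sin(jπx/a)·sin(lπx/a) dx = 0 for j + l even and −4jla²/(π²(j² − l²)²) for j + l odd, ∫x²·sin(jπx/a)·sin(lπx/a) dx = (−1)^(j+l)·4jla³/(π²(j² − l²)²); higher powers the same way via product-to-sum and parts.
Normalization: ∫|Ψ|² dx = 6.5050.
⟨x⟩ = 1.3197 and ⟨x²⟩ = 2.3123.
(Δx)² = 2.3123 − (1.3197)² = 0.57055.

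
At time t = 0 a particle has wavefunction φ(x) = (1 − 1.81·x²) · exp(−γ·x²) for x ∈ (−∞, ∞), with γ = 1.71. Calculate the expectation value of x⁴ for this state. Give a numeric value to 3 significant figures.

0.0758

⟨x⁴⟩ = ∫ x⁴·|φ|² dx / ∫|φ|² dx (integrals over the domain).
Expand each integrand as polynomial × e^(−2γx²) and use ∫x^(2j)·e^(−2γx²) dx = (2j−1)!!/(4γ)^j · √(π/(2γ)), odd powers → 0; here √(π/(2γ)) = 0.95843.
State is unnormalized: ∫|φ|² dx = 0.65253, and ∫φ*·x⁴·φ dx = 0.049450, so ⟨x⁴⟩ = 0.049450 / 0.65253.
⟨x⁴⟩ = 0.075782.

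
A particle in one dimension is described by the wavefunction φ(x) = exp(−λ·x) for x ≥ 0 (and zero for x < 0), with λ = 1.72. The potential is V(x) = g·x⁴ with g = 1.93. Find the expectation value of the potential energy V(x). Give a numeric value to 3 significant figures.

0.331

⟨V⟩ = ∫ V(x)·|φ|² dx / ∫|φ|² dx.
Every integrand reduces to terms xʲ·e^(−2λx) on [0, ∞); use ∫₀^∞ xʲ·e^(−2λx) dx = j!/(2λ)^(j+1).
State is unnormalized: ∫|φ|² dx = 0.29070, and ∫φ*·V(x)·φ dx = 0.096156, so ⟨V⟩ = 0.096156 / 0.29070.
⟨V⟩ = 0.33078.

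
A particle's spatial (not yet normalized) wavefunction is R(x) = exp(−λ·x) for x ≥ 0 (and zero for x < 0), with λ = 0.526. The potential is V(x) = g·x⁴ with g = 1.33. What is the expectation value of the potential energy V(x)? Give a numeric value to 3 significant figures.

⟨V⟩ = ∫ V(x)·|R|² dx / ∫|R|² dx.
Every integrand reduces to terms xʲ·e^(−2λx) on [0, ∞); use ∫₀^∞ xʲ·e^(−2λx) dx = j!/(2λ)^(j+1).
State is unnormalized: ∫|R|² dx = 0.95057, and ∫R*·V(x)·R dx = 24.773, so ⟨V⟩ = 24.773 / 0.95057.
⟨V⟩ = 26.062.

26.1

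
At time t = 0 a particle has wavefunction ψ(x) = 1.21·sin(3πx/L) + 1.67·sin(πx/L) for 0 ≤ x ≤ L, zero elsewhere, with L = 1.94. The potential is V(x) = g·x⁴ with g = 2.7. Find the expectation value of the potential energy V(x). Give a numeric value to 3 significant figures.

⟨V⟩ = ∫ V(x)·|ψ|² dx / ∫|ψ|² dx.
On 0 ≤ x ≤ L (j ≠ l): ∫sin²(jπx/L) dx = L/2, ∫sin(jπx/L)·sin(lπx/L) dx = 0; diagonal moments ∫x·sin²(jπx/L) dx = L²/4, ∫x²·sin²(jπx/L) dx = L³·(1/6 − 1/(4j²π²)); cross terms ∫x·sin(jπx/L)·sin(lπx/L) dx = 0 for j + l even and −4jlL²/(π²(j² − l²)²) for j + l odd, ∫x²·sin(jπx/L)·sin(lπx/L) dx = (−1)^(j+l)·4jlL³/(π²(j² − l²)²); higher powers the same way via product-to-sum and parts.
State is unnormalized: ∫|ψ|² dx = 4.1254, and ∫ψ*·V(x)·ψ dx = 31.293, so ⟨V⟩ = 31.293 / 4.1254.
⟨V⟩ = 7.5854.

7.59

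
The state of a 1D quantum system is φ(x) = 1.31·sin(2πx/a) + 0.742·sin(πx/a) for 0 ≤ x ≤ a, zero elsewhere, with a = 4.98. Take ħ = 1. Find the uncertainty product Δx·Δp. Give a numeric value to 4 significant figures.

1.101

Δx = √(⟨x²⟩−⟨x⟩²), Δp = √(⟨p²⟩−⟨p⟩²).
On 0 ≤ x ≤ a (j ≠ l): ∫sin²(jπx/a) dx = a/2, ∫sin(jπx/a)·sin(lπx/a) dx = 0; diagonal moments ∫x·sin²(jπx/a) dx = a²/4, ∫x²·sin²(jπx/a) dx = a³·(1/6 − 1/(4j²π²)); cross terms ∫x·sin(jπx/a)·sin(lπx/a) dx = 0 for j + l even and −4jla²/(π²(j² − l²)²) for j + l odd, ∫x²·sin(jπx/a)·sin(lπx/a) dx = (−1)^(j+l)·4jla³/(π²(j² − l²)²); higher powers the same way via product-to-sum and parts. d²/dx² sin(jπx/a) = −(jπ/a)²·sin(jπx/a); on 0 ≤ x ≤ a, ∫sin²(jπx/a) dx = a/2 and ∫sin(jπx/a)·sin(lπx/a) dx = 0 for j ≠ l, so only diagonal terms survive in ∫|φ|² and ∫φ·φ″; ∫φ·φ′ dx = [φ²/2] between the walls = 0.
Normalization: ∫|φ|² dx = 5.6440.
⟨x⟩ = 1.7206, ⟨x²⟩ = 3.8924 ⇒ Δx = 0.96531.
⟨p⟩ = 0.0000, ⟨p²⟩ = 1.3019 ⇒ Δp = 1.1410.
Δx·Δp = 1.1014.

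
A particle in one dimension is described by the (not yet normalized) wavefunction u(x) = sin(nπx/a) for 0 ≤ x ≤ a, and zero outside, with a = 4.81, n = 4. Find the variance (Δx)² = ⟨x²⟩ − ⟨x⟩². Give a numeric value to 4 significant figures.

1.855

Compute ⟨x⟩ and ⟨x²⟩ separately, then (Δx)² = ⟨x²⟩ − ⟨x⟩².
With sin²θ = (1 − cos2θ)/2 on 0 ≤ x ≤ a: ∫sin²(nπx/a) dx = a/2, ∫x·sin²(nπx/a) dx = a²/4, ∫x²·sin²(nπx/a) dx = a³·(1/6 − 1/(4n²π²)); higher powers xᵏ the same way, integrating xᵏ·cos(2nπx/a) by parts.
Normalization: ∫|u|² dx = 2.4050.
⟨x⟩ = 2.4050 and ⟨x²⟩ = 7.6388.
(Δx)² = 7.6388 − (2.4050)² = 1.8548.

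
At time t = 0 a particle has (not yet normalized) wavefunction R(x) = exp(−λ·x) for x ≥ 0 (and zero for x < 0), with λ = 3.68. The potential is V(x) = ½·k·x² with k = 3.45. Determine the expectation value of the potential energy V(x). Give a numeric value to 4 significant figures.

⟨V⟩ = ∫ V(x)·|R|² dx / ∫|R|² dx.
Every integrand reduces to terms xʲ·e^(−2λx) on [0, ∞); use ∫₀^∞ xʲ·e^(−2λx) dx = j!/(2λ)^(j+1).
State is unnormalized: ∫|R|² dx = 0.13587, and ∫R*·V(x)·R dx = 0.0086534, so ⟨V⟩ = 0.0086534 / 0.13587.
⟨V⟩ = 0.063689.

0.06369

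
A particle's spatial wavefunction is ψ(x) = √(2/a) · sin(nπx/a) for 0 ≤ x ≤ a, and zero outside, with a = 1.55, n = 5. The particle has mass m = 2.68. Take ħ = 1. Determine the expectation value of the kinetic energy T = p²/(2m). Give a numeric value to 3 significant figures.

T = −(ħ²/2m) d²/dx², so ⟨T⟩ = −(ħ²/2m) ∫ ψ*·ψ'' dx; with m = 2.68.
d/dx sin(nπx/a) = (nπ/a)·cos(nπx/a) and d²/dx² sin(nπx/a) = −(nπ/a)²·sin(nπx/a); on 0 ≤ x ≤ a, ∫sin²(nπx/a) dx = a/2 and ∫sin(nπx/a)·cos(nπx/a) dx = 0.
⟨T⟩ = 19.161.

19.2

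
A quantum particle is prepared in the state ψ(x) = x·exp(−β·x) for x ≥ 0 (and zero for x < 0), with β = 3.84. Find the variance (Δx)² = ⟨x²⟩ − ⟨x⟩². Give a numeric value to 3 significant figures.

Compute ⟨x⟩ and ⟨x²⟩ separately, then (Δx)² = ⟨x²⟩ − ⟨x⟩².
Every integrand reduces to terms xʲ·e^(−2βx) on [0, ∞); use ∫₀^∞ xʲ·e^(−2βx) dx = j!/(2β)^(j+1).
Normalization: ∫|ψ|² dx = 0.0044152.
⟨x⟩ = 0.39063 and ⟨x²⟩ = 0.20345.
(Δx)² = 0.20345 − (0.39063)² = 0.050863.

0.0509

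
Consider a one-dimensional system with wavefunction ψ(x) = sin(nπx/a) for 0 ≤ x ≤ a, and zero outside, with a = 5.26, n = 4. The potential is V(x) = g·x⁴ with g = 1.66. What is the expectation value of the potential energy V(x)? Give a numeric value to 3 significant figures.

⟨V⟩ = ∫ V(x)·|ψ|² dx / ∫|ψ|² dx.
With sin²θ = (1 − cos2θ)/2 on 0 ≤ x ≤ a: ∫sin²(nπx/a) dx = a/2, ∫x·sin²(nπx/a) dx = a²/4, ∫x²·sin²(nπx/a) dx = a³·(1/6 − 1/(4n²π²)); higher powers xᵏ the same way, integrating xᵏ·cos(2nπx/a) by parts.
State is unnormalized: ∫|ψ|² dx = 2.6300, and ∫ψ*·V(x)·ψ dx = 647.44, so ⟨V⟩ = 647.44 / 2.6300.
⟨V⟩ = 246.17.

246.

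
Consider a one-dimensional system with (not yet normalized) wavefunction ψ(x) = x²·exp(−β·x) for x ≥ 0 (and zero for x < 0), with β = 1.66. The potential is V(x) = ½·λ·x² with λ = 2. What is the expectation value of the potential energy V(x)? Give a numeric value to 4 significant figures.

⟨V⟩ = ∫ V(x)·|ψ|² dx / ∫|ψ|² dx.
Every integrand reduces to terms xʲ·e^(−2βx) on [0, ∞); use ∫₀^∞ xʲ·e^(−2βx) dx = j!/(2β)^(j+1).
State is unnormalized: ∫|ψ|² dx = 0.059501, and ∫ψ*·V(x)·ψ dx = 0.16194, so ⟨V⟩ = 0.16194 / 0.059501.
⟨V⟩ = 2.7217.

2.722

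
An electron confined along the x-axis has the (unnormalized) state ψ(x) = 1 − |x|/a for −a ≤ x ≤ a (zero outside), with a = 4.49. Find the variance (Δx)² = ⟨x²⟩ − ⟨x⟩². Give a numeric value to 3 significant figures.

Compute ⟨x⟩ and ⟨x²⟩ separately, then (Δx)² = ⟨x²⟩ − ⟨x⟩².
ψ is even, so ∫ over [−a, a] = 2∫₀ᵃ with ψ = 1 − x/a there: ∫₀ᵃ (1 − x/a)² dx = a/3, ∫₀ᵃ x²(1 − x/a)² dx = a³/30, ∫₀ᵃ x⁴(1 − x/a)² dx = a⁵/105.
Normalization: ∫|ψ|² dx = 2.9933.
⟨x⟩ = 0.0000 and ⟨x²⟩ = 2.0160.
(Δx)² = 2.0160 − (0.0000)² = 2.0160.

2.02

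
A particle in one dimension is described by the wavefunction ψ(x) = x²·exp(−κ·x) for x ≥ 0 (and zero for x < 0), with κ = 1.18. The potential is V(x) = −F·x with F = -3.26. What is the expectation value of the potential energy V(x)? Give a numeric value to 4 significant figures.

6.907

⟨V⟩ = ∫ V(x)·|ψ|² dx / ∫|ψ|² dx.
Every integrand reduces to terms xʲ·e^(−2κx) on [0, ∞); use ∫₀^∞ xʲ·e^(−2κx) dx = j!/(2κ)^(j+1).
State is unnormalized: ∫|ψ|² dx = 0.32783, and ∫ψ*·V(x)·ψ dx = 2.2643, so ⟨V⟩ = 2.2643 / 0.32783.
⟨V⟩ = 6.9068.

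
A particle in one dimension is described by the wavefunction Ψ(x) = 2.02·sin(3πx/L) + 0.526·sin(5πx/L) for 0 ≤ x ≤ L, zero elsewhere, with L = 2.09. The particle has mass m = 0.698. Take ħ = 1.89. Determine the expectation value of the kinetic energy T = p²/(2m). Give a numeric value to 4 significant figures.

57.91

T = −(ħ²/2m) d²/dx², so ⟨T⟩ = −(ħ²/2m) ∫ Ψ*·Ψ'' dx / ∫|Ψ|² dx; with m = 0.698.
d²/dx² sin(jπx/L) = −(jπ/L)²·sin(jπx/L); on 0 ≤ x ≤ L, ∫sin²(jπx/L) dx = L/2 and ∫sin(jπx/L)·sin(lπx/L) dx = 0 for j ≠ l, so only diagonal terms survive in ∫|Ψ|² and ∫Ψ·Ψ″; ∫Ψ·Ψ′ dx = [Ψ²/2] between the walls = 0.
State is unnormalized: ∫|Ψ|² dx = 4.5531, and ∫Ψ*·(−ħ²/2m · Ψ'') dx = 263.66, so ⟨T⟩ = 263.66 / 4.5531.
⟨T⟩ = 57.908.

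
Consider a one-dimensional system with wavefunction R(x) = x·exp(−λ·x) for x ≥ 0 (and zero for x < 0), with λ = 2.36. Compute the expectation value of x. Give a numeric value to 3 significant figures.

0.636

⟨x⟩ = ∫ x·|R|² dx / ∫|R|² dx (integrals over the domain).
Every integrand reduces to terms xʲ·e^(−2λx) on [0, ∞); use ∫₀^∞ xʲ·e^(−2λx) dx = j!/(2λ)^(j+1).
State is unnormalized: ∫|R|² dx = 0.019020, and ∫R*·x·R dx = 0.012089, so ⟨x⟩ = 0.012089 / 0.019020.
⟨x⟩ = 0.63559.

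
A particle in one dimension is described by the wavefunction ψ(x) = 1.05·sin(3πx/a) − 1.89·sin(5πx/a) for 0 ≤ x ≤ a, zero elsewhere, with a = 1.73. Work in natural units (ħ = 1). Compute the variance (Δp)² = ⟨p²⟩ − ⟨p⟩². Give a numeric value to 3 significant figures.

Compute ⟨p⟩ and ⟨p²⟩ separately; (Δp)² = ⟨p²⟩ − ⟨p⟩².
d²/dx² sin(jπx/a) = −(jπ/a)²·sin(jπx/a); on 0 ≤ x ≤ a, ∫sin²(jπx/a) dx = a/2 and ∫sin(jπx/a)·sin(lπx/a) dx = 0 for j ≠ l, so only diagonal terms survive in ∫|ψ|² and ∫ψ·ψ″; ∫ψ·ψ′ dx = [ψ²/2] between the walls = 0.
Normalization: ∫|ψ|² dx = 4.0435.
⟨p⟩ = 0.0000 and ⟨p²⟩ = 69.998.
(Δp)² = 69.998 − (0.0000)² = 69.998.

70.0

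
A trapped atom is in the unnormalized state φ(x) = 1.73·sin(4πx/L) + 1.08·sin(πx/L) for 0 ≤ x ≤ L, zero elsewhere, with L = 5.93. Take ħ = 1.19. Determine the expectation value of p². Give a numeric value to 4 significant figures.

p² φ = −ħ² d²φ/dx²; ⟨p²⟩ = −ħ² ∫ φ*·φ'' dx / ∫|φ|² dx.
d²/dx² sin(jπx/L) = −(jπ/L)²·sin(jπx/L); on 0 ≤ x ≤ L, ∫sin²(jπx/L) dx = L/2 and ∫sin(jπx/L)·sin(lπx/L) dx = 0 for j ≠ l, so only diagonal terms survive in ∫|φ|² and ∫φ·φ″; ∫φ·φ′ dx = [φ²/2] between the walls = 0.
State is unnormalized: ∫|φ|² dx = 12.332, and ∫φ*·(−ħ² φ'') dx = 57.806, so ⟨p²⟩ = 57.806 / 12.332.
⟨p²⟩ = 4.6874.

4.687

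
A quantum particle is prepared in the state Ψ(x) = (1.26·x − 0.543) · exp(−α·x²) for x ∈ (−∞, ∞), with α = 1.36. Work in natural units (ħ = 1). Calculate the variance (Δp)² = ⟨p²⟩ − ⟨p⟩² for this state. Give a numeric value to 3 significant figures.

2.71

Compute ⟨p⟩ and ⟨p²⟩ separately; (Δp)² = ⟨p²⟩ − ⟨p⟩².
Expand each integrand as polynomial × e^(−2αx²) and use ∫x^(2j)·e^(−2αx²) dx = (2j−1)!!/(4α)^j · √(π/(2α)), odd powers → 0; here √(π/(2α)) = 1.0747. Differentiate with the product rule, d/dx e^(−αx²) = −2αx·e^(−αx²).
Normalization: ∫|Ψ|² dx = 0.63052.
⟨p⟩ = 0.0000 and ⟨p²⟩ = 2.7130.
(Δp)² = 2.7130 − (0.0000)² = 2.7130.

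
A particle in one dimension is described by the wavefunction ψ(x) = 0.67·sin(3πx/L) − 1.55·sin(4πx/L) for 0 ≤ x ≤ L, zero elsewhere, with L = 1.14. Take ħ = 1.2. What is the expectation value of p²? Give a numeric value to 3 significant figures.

163.

p² ψ = −ħ² d²ψ/dx²; ⟨p²⟩ = −ħ² ∫ ψ*·ψ'' dx / ∫|ψ|² dx.
d²/dx² sin(jπx/L) = −(jπ/L)²·sin(jπx/L); on 0 ≤ x ≤ L, ∫sin²(jπx/L) dx = L/2 and ∫sin(jπx/L)·sin(lπx/L) dx = 0 for j ≠ l, so only diagonal terms survive in ∫|ψ|² and ∫ψ·ψ″; ∫ψ·ψ′ dx = [ψ²/2] between the walls = 0.
State is unnormalized: ∫|ψ|² dx = 1.6253, and ∫ψ*·(−ħ² ψ'') dx = 264.80, so ⟨p²⟩ = 264.80 / 1.6253.
⟨p²⟩ = 162.92.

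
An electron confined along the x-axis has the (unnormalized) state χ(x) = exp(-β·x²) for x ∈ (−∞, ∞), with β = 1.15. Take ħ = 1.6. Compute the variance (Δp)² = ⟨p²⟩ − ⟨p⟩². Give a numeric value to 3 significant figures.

Compute ⟨p⟩ and ⟨p²⟩ separately; (Δp)² = ⟨p²⟩ − ⟨p⟩².
Gaussian moments: ∫x^(2j)·e^(−2βx²) dx = (2j−1)!!/(4β)^j · √(π/(2β)), odd powers integrate to 0; here √(π/(2β)) = 1.1687. Derivatives: d/dx e^(−βx²) = −2βx·e^(−βx²), d²/dx² e^(−βx²) = (4β²x² − 2β)·e^(−βx²).
Normalization: ∫|χ|² dx = 1.1687.
⟨p⟩ = 0.0000 and ⟨p²⟩ = 2.9440.
(Δp)² = 2.9440 − (0.0000)² = 2.9440.

2.94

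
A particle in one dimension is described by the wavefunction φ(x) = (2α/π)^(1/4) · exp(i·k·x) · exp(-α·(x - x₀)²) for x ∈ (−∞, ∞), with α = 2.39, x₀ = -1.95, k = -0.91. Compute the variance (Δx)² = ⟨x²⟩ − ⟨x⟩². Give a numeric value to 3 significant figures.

0.105

Compute ⟨x⟩ and ⟨x²⟩ separately, then (Δx)² = ⟨x²⟩ − ⟨x⟩².
Gaussian moments (u = x − x₀): ∫u^(2j)·e^(−2αu²) du = (2j−1)!!/(4α)^j · √(π/(2α)), odd powers integrate to 0; here √(π/(2α)) = 0.81070.
⟨x⟩ = -1.9500 and ⟨x²⟩ = 3.9071.
(Δx)² = 3.9071 − (-1.9500)² = 0.10460.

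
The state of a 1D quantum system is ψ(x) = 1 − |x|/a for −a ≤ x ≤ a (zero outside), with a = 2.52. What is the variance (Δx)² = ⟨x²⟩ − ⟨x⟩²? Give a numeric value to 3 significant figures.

Compute ⟨x⟩ and ⟨x²⟩ separately, then (Δx)² = ⟨x²⟩ − ⟨x⟩².
ψ is even, so ∫ over [−a, a] = 2∫₀ᵃ with ψ = 1 − x/a there: ∫₀ᵃ (1 − x/a)² dx = a/3, ∫₀ᵃ x²(1 − x/a)² dx = a³/30, ∫₀ᵃ x⁴(1 − x/a)² dx = a⁵/105.
Normalization: ∫|ψ|² dx = 1.6800.
⟨x⟩ = 0.0000 and ⟨x²⟩ = 0.63504.
(Δx)² = 0.63504 − (0.0000)² = 0.63504.

0.635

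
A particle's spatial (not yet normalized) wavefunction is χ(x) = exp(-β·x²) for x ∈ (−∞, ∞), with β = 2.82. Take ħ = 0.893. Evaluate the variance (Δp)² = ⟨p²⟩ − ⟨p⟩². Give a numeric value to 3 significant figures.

2.25

Compute ⟨p⟩ and ⟨p²⟩ separately; (Δp)² = ⟨p²⟩ − ⟨p⟩².
Gaussian moments: ∫x^(2j)·e^(−2βx²) dx = (2j−1)!!/(4β)^j · √(π/(2β)), odd powers integrate to 0; here √(π/(2β)) = 0.74634. Derivatives: d/dx e^(−βx²) = −2βx·e^(−βx²), d²/dx² e^(−βx²) = (4β²x² − 2β)·e^(−βx²).
Normalization: ∫|χ|² dx = 0.74634.
⟨p⟩ = 0.0000 and ⟨p²⟩ = 2.2488.
(Δp)² = 2.2488 − (0.0000)² = 2.2488.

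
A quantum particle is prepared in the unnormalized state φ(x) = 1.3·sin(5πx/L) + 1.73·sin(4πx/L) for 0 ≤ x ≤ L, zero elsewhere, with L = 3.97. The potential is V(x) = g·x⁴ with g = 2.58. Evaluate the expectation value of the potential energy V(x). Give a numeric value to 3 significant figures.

⟨V⟩ = ∫ V(x)·|φ|² dx / ∫|φ|² dx.
On 0 ≤ x ≤ L (j ≠ l): ∫sin²(jπx/L) dx = L/2, ∫sin(jπx/L)·sin(lπx/L) dx = 0; diagonal moments ∫x·sin²(jπx/L) dx = L²/4, ∫x²·sin²(jπx/L) dx = L³·(1/6 − 1/(4j²π²)); cross terms ∫x·sin(jπx/L)·sin(lπx/L) dx = 0 for j + l even and −4jlL²/(π²(j² − l²)²) for j + l odd, ∫x²·sin(jπx/L)·sin(lπx/L) dx = (−1)^(j+l)·4jlL³/(π²(j² − l²)²); higher powers the same way via product-to-sum and parts.
State is unnormalized: ∫|φ|² dx = 9.2956, and ∫φ*·V(x)·φ dx = 278.09, so ⟨V⟩ = 278.09 / 9.2956.
⟨V⟩ = 29.917.

29.9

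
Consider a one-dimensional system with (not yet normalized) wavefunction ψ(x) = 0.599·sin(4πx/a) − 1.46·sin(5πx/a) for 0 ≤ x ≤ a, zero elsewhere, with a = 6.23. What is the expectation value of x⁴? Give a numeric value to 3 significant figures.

⟨x⁴⟩ = ∫ x⁴·|ψ|² dx / ∫|ψ|² dx (integrals over the domain).
On 0 ≤ x ≤ a (j ≠ l): ∫sin²(jπx/a) dx = a/2, ∫sin(jπx/a)·sin(lπx/a) dx = 0; diagonal moments ∫x·sin²(jπx/a) dx = a²/4, ∫x²·sin²(jπx/a) dx = a³·(1/6 − 1/(4j²π²)); cross terms ∫x·sin(jπx/a)·sin(lπx/a) dx = 0 for j + l even and −4jla²/(π²(j² − l²)²) for j + l odd, ∫x²·sin(jπx/a)·sin(lπx/a) dx = (−1)^(j+l)·4jla³/(π²(j² − l²)²); higher powers the same way via product-to-sum and parts.
State is unnormalized: ∫|ψ|² dx = 7.7576, and ∫ψ*·x⁴·ψ dx = 3549.9, so ⟨x⁴⟩ = 3549.9 / 7.7576.
⟨x⁴⟩ = 457.60.

458.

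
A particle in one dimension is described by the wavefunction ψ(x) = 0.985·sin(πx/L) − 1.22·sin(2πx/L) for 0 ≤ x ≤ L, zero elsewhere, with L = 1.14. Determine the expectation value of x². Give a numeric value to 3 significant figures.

⟨x²⟩ = ∫ x²·|ψ|² dx / ∫|ψ|² dx (integrals over the domain).
On 0 ≤ x ≤ L (j ≠ l): ∫sin²(jπx/L) dx = L/2, ∫sin(jπx/L)·sin(lπx/L) dx = 0; diagonal moments ∫x·sin²(jπx/L) dx = L²/4, ∫x²·sin²(jπx/L) dx = L³·(1/6 − 1/(4j²π²)); cross terms ∫x·sin(jπx/L)·sin(lπx/L) dx = 0 for j + l even and −4jlL²/(π²(j² − l²)²) for j + l odd, ∫x²·sin(jπx/L)·sin(lπx/L) dx = (−1)^(j+l)·4jlL³/(π²(j² − l²)²); higher powers the same way via product-to-sum and parts.
State is unnormalized: ∫|ψ|² dx = 1.4014, and ∫ψ*·x²·ψ dx = 0.87741, so ⟨x²⟩ = 0.87741 / 1.4014.
⟨x²⟩ = 0.62609.

0.626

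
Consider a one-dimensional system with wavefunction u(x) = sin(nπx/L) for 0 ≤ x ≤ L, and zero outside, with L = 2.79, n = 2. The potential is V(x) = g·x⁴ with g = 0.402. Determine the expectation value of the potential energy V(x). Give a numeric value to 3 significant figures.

⟨V⟩ = ∫ V(x)·|u|² dx / ∫|u|² dx.
With sin²θ = (1 − cos2θ)/2 on 0 ≤ x ≤ L: ∫sin²(nπx/L) dx = L/2, ∫x·sin²(nπx/L) dx = L²/4, ∫x²·sin²(nπx/L) dx = L³·(1/6 − 1/(4n²π²)); higher powers xᵏ the same way, integrating xᵏ·cos(2nπx/L) by parts.
State is unnormalized: ∫|u|² dx = 1.3950, and ∫u*·V(x)·u dx = 5.9679, so ⟨V⟩ = 5.9679 / 1.3950.
⟨V⟩ = 4.2781.

4.28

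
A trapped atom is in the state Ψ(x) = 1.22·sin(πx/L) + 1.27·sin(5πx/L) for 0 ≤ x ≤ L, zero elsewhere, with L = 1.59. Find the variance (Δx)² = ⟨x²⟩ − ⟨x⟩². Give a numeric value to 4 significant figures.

Compute ⟨x⟩ and ⟨x²⟩ separately, then (Δx)² = ⟨x²⟩ − ⟨x⟩².
On 0 ≤ x ≤ L (j ≠ l): ∫sin²(jπx/L) dx = L/2, ∫sin(jπx/L)·sin(lπx/L) dx = 0; diagonal moments ∫x·sin²(jπx/L) dx = L²/4, ∫x²·sin²(jπx/L) dx = L³·(1/6 − 1/(4j²π²)); cross terms ∫x·sin(jπx/L)·sin(lπx/L) dx = 0 for j + l even and −4jlL²/(π²(j² − l²)²) for j + l odd, ∫x²·sin(jπx/L)·sin(lπx/L) dx = (−1)^(j+l)·4jlL³/(π²(j² − l²)²); higher powers the same way via product-to-sum and parts.
Normalization: ∫|Ψ|² dx = 2.4655.
⟨x⟩ = 0.79500 and ⟨x²⟩ = 0.79634.
(Δx)² = 0.79634 − (0.79500)² = 0.16432.

0.1643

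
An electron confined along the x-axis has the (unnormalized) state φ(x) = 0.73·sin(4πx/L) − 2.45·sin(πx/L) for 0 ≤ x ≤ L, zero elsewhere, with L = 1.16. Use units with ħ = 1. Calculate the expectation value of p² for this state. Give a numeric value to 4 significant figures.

16.31

p² φ = −ħ² d²φ/dx²; ⟨p²⟩ = −ħ² ∫ φ*·φ'' dx / ∫|φ|² dx.
d²/dx² sin(jπx/L) = −(jπ/L)²·sin(jπx/L); on 0 ≤ x ≤ L, ∫sin²(jπx/L) dx = L/2 and ∫sin(jπx/L)·sin(lπx/L) dx = 0 for j ≠ l, so only diagonal terms survive in ∫|φ|² and ∫φ·φ″; ∫φ·φ′ dx = [φ²/2] between the walls = 0.
State is unnormalized: ∫|φ|² dx = 3.7905, and ∫φ*·(−ħ² φ'') dx = 61.808, so ⟨p²⟩ = 61.808 / 3.7905.
⟨p²⟩ = 16.306.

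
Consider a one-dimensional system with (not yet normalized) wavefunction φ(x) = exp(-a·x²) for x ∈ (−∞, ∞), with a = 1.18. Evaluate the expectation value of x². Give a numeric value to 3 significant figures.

⟨x²⟩ = ∫ x²·|φ|² dx / ∫|φ|² dx (integrals over the domain).
Gaussian moments: ∫x^(2j)·e^(−2ax²) dx = (2j−1)!!/(4a)^j · √(π/(2a)), odd powers integrate to 0; here √(π/(2a)) = 1.1538.
State is unnormalized: ∫|φ|² dx = 1.1538, and ∫φ*·x²·φ dx = 0.24444, so ⟨x²⟩ = 0.24444 / 1.1538.
⟨x²⟩ = 0.21186.

0.212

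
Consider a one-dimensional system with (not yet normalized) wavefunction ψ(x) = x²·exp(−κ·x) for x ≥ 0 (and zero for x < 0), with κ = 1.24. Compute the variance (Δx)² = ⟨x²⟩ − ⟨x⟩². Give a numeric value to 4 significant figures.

0.8130

Compute ⟨x⟩ and ⟨x²⟩ separately, then (Δx)² = ⟨x²⟩ − ⟨x⟩².
Every integrand reduces to terms xʲ·e^(−2κx) on [0, ∞); use ∫₀^∞ xʲ·e^(−2κx) dx = j!/(2κ)^(j+1).
Normalization: ∫|ψ|² dx = 0.25583.
⟨x⟩ = 2.0161 and ⟨x²⟩ = 4.8777.
(Δx)² = 4.8777 − (2.0161)² = 0.81296.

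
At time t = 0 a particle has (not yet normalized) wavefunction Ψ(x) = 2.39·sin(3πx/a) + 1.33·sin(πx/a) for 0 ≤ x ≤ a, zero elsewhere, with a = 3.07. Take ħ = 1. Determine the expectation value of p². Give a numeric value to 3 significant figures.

7.44

p² Ψ = −ħ² d²Ψ/dx²; ⟨p²⟩ = −ħ² ∫ Ψ*·Ψ'' dx / ∫|Ψ|² dx.
d²/dx² sin(jπx/a) = −(jπ/a)²·sin(jπx/a); on 0 ≤ x ≤ a, ∫sin²(jπx/a) dx = a/2 and ∫sin(jπx/a)·sin(lπx/a) dx = 0 for j ≠ l, so only diagonal terms survive in ∫|Ψ|² and ∫Ψ·Ψ″; ∫Ψ·Ψ′ dx = [Ψ²/2] between the walls = 0.
State is unnormalized: ∫|Ψ|² dx = 11.483, and ∫Ψ*·(−ħ² Ψ'') dx = 85.479, so ⟨p²⟩ = 85.479 / 11.483.
⟨p²⟩ = 7.4438.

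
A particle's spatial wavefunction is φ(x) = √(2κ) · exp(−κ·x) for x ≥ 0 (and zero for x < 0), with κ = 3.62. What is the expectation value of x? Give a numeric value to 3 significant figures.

⟨x⟩ = ∫ x·|φ|² dx (integrals over the domain).
Every integrand reduces to terms xʲ·e^(−2κx) on [0, ∞); use ∫₀^∞ xʲ·e^(−2κx) dx = j!/(2κ)^(j+1).
⟨x⟩ = 0.13812.

0.138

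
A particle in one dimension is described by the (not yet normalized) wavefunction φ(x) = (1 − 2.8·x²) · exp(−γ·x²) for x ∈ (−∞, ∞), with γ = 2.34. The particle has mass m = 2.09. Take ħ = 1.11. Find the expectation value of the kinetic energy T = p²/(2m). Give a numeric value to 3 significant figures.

T = −(ħ²/2m) d²/dx², so ⟨T⟩ = −(ħ²/2m) ∫ φ*·φ'' dx / ∫|φ|² dx; with m = 2.09.
Expand each integrand as polynomial × e^(−2γx²) and use ∫x^(2j)·e^(−2γx²) dx = (2j−1)!!/(4γ)^j · √(π/(2γ)), odd powers → 0; here √(π/(2γ)) = 0.81932. Differentiate with the product rule, d/dx e^(−γx²) = −2γx·e^(−γx²).
State is unnormalized: ∫|φ|² dx = 0.54908, and ∫φ*·(−ħ²/2m · φ'') dx = 1.2572, so ⟨T⟩ = 1.2572 / 0.54908.
⟨T⟩ = 2.2897.

2.29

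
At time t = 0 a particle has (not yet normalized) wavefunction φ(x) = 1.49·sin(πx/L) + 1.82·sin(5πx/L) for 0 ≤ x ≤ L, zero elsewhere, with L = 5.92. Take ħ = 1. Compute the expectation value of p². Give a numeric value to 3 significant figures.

4.33

p² φ = −ħ² d²φ/dx²; ⟨p²⟩ = −ħ² ∫ φ*·φ'' dx / ∫|φ|² dx.
d²/dx² sin(jπx/L) = −(jπ/L)²·sin(jπx/L); on 0 ≤ x ≤ L, ∫sin²(jπx/L) dx = L/2 and ∫sin(jπx/L)·sin(lπx/L) dx = 0 for j ≠ l, so only diagonal terms survive in ∫|φ|² and ∫φ·φ″; ∫φ·φ′ dx = [φ²/2] between the walls = 0.
State is unnormalized: ∫|φ|² dx = 16.376, and ∫φ*·(−ħ² φ'') dx = 70.880, so ⟨p²⟩ = 70.880 / 16.376.
⟨p²⟩ = 4.3282.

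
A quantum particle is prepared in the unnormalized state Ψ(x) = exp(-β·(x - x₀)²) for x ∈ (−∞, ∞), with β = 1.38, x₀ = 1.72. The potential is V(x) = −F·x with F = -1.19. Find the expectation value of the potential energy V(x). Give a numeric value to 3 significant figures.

2.05

⟨V⟩ = ∫ V(x)·|Ψ|² dx / ∫|Ψ|² dx.
Gaussian moments (u = x − x₀): ∫u^(2j)·e^(−2βu²) du = (2j−1)!!/(4β)^j · √(π/(2β)), odd powers integrate to 0; here √(π/(2β)) = 1.0669.
State is unnormalized: ∫|Ψ|² dx = 1.0669, and ∫Ψ*·V(x)·Ψ dx = 2.1837, so ⟨V⟩ = 2.1837 / 1.0669.
⟨V⟩ = 2.0468.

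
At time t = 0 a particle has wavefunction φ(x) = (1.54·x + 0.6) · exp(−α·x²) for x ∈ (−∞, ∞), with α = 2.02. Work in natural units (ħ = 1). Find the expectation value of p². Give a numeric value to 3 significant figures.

3.83

p² φ = −ħ² d²φ/dx²; ⟨p²⟩ = −ħ² ∫ φ*·φ'' dx / ∫|φ|² dx.
Expand each integrand as polynomial × e^(−2αx²) and use ∫x^(2j)·e^(−2αx²) dx = (2j−1)!!/(4α)^j · √(π/(2α)), odd powers → 0; here √(π/(2α)) = 0.88183. Differentiate with the product rule, d/dx e^(−αx²) = −2αx·e^(−αx²).
State is unnormalized: ∫|φ|² dx = 0.57629, and ∫φ*·(−ħ² φ'') dx = 2.2098, so ⟨p²⟩ = 2.2098 / 0.57629.
⟨p²⟩ = 3.8345.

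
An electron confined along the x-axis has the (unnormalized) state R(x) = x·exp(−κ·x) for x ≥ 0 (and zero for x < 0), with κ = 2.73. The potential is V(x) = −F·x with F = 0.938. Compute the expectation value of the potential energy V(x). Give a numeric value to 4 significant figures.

⟨V⟩ = ∫ V(x)·|R|² dx / ∫|R|² dx.
Every integrand reduces to terms xʲ·e^(−2κx) on [0, ∞); use ∫₀^∞ xʲ·e^(−2κx) dx = j!/(2κ)^(j+1).
State is unnormalized: ∫|R|² dx = 0.012287, and ∫R*·V(x)·R dx = -0.0063326, so ⟨V⟩ = -0.0063326 / 0.012287.
⟨V⟩ = -0.51538.

-0.5154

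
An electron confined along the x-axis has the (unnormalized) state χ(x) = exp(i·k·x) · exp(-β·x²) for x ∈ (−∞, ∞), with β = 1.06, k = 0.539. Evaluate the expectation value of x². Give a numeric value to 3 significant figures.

0.236

⟨x²⟩ = ∫ x²·|χ|² dx / ∫|χ|² dx (integrals over the domain).
Gaussian moments: ∫x^(2j)·e^(−2βx²) dx = (2j−1)!!/(4β)^j · √(π/(2β)), odd powers integrate to 0; here √(π/(2β)) = 1.2173.
State is unnormalized: ∫|χ|² dx = 1.2173, and ∫χ*·x²·χ dx = 0.28711, so ⟨x²⟩ = 0.28711 / 1.2173.
⟨x²⟩ = 0.23585.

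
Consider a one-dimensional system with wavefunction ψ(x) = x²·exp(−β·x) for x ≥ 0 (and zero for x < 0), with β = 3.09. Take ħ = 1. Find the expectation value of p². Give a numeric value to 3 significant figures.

3.18

p² ψ = −ħ² d²ψ/dx²; ⟨p²⟩ = −ħ² ∫ ψ*·ψ'' dx / ∫|ψ|² dx.
Differentiate x²·exp(−β·x) with the product rule; every integrand then reduces to terms xʲ·e^(−2βx) on [0, ∞), with ∫₀^∞ xʲ·e^(−2βx) dx = j!/(2β)^(j+1).
State is unnormalized: ∫|ψ|² dx = 0.0026624, and ∫ψ*·(−ħ² ψ'') dx = 0.0084735, so ⟨p²⟩ = 0.0084735 / 0.0026624.
⟨p²⟩ = 3.1827.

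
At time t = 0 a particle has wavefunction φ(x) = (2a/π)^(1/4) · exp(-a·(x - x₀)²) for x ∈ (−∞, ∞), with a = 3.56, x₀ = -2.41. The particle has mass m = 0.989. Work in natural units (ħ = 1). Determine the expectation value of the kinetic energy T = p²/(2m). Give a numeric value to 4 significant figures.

1.800

T = −(ħ²/2m) d²/dx², so ⟨T⟩ = −(ħ²/2m) ∫ φ*·φ'' dx; with m = 0.989.
Gaussian moments (u = x − x₀): ∫u^(2j)·e^(−2au²) du = (2j−1)!!/(4a)^j · √(π/(2a)), odd powers integrate to 0; here √(π/(2a)) = 0.66426. Derivatives: d/dx e^(−au²) = −2au·e^(−au²), d²/dx² e^(−au²) = (4a²u² − 2a)·e^(−au²).
⟨T⟩ = 1.7998.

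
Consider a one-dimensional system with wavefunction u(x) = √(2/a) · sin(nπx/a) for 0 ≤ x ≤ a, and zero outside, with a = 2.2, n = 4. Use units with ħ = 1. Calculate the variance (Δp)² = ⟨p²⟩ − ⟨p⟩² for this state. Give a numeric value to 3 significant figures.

32.6

Compute ⟨p⟩ and ⟨p²⟩ separately; (Δp)² = ⟨p²⟩ − ⟨p⟩².
d/dx sin(nπx/a) = (nπ/a)·cos(nπx/a) and d²/dx² sin(nπx/a) = −(nπ/a)²·sin(nπx/a); on 0 ≤ x ≤ a, ∫sin²(nπx/a) dx = a/2 and ∫sin(nπx/a)·cos(nπx/a) dx = 0.
⟨p⟩ = 0.0000 and ⟨p²⟩ = 32.627.
(Δp)² = 32.627 − (0.0000)² = 32.627.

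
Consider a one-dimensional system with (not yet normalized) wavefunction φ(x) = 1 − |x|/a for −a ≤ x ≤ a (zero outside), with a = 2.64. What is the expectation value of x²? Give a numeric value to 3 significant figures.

0.697

⟨x²⟩ = ∫ x²·|φ|² dx / ∫|φ|² dx (integrals over the domain).
φ is even, so ∫ over [−a, a] = 2∫₀ᵃ with φ = 1 − x/a there: ∫₀ᵃ (1 − x/a)² dx = a/3, ∫₀ᵃ x²(1 − x/a)² dx = a³/30, ∫₀ᵃ x⁴(1 − x/a)² dx = a⁵/105.
State is unnormalized: ∫|φ|² dx = 1.7600, and ∫φ*·x²·φ dx = 1.2266, so ⟨x²⟩ = 1.2266 / 1.7600.
⟨x²⟩ = 0.69696.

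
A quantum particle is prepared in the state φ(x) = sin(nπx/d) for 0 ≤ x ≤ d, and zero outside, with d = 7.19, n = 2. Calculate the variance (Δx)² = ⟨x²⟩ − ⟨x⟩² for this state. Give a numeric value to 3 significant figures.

3.65

Compute ⟨x⟩ and ⟨x²⟩ separately, then (Δx)² = ⟨x²⟩ − ⟨x⟩².
With sin²θ = (1 − cos2θ)/2 on 0 ≤ x ≤ d: ∫sin²(nπx/d) dx = d/2, ∫x·sin²(nπx/d) dx = d²/4, ∫x²·sin²(nπx/d) dx = d³·(1/6 − 1/(4n²π²)); higher powers xᵏ the same way, integrating xᵏ·cos(2nπx/d) by parts.
Normalization: ∫|φ|² dx = 3.5950.
⟨x⟩ = 3.5950 and ⟨x²⟩ = 16.577.
(Δx)² = 16.577 − (3.5950)² = 3.6533.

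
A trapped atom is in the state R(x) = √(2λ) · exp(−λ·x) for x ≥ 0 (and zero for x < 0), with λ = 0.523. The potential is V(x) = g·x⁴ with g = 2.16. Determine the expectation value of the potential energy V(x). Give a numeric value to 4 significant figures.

43.31

⟨V⟩ = ∫ V(x)·|R|² dx.
Every integrand reduces to terms xʲ·e^(−2λx) on [0, ∞); use ∫₀^∞ xʲ·e^(−2λx) dx = j!/(2λ)^(j+1).
⟨V⟩ = 43.305.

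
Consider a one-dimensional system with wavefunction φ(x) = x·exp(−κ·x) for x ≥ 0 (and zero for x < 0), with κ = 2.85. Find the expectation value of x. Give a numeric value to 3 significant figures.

0.526

⟨x⟩ = ∫ x·|φ|² dx / ∫|φ|² dx (integrals over the domain).
Every integrand reduces to terms xʲ·e^(−2κx) on [0, ∞); use ∫₀^∞ xʲ·e^(−2κx) dx = j!/(2κ)^(j+1).
State is unnormalized: ∫|φ|² dx = 0.010800, and ∫φ*·x·φ dx = 0.0056840, so ⟨x⟩ = 0.0056840 / 0.010800.
⟨x⟩ = 0.52632.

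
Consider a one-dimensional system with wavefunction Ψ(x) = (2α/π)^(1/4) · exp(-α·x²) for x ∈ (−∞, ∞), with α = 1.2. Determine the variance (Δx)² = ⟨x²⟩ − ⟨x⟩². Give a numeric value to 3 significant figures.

0.208

Compute ⟨x⟩ and ⟨x²⟩ separately, then (Δx)² = ⟨x²⟩ − ⟨x⟩².
Gaussian moments: ∫x^(2j)·e^(−2αx²) dx = (2j−1)!!/(4α)^j · √(π/(2α)), odd powers integrate to 0; here √(π/(2α)) = 1.1441.
⟨x⟩ = 0.0000 and ⟨x²⟩ = 0.20833.
(Δx)² = 0.20833 − (0.0000)² = 0.20833.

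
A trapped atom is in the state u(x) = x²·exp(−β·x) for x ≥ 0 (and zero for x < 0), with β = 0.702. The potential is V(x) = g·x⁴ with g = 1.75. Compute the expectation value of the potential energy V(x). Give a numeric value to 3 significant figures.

757.

⟨V⟩ = ∫ V(x)·|u|² dx / ∫|u|² dx.
Every integrand reduces to terms xʲ·e^(−2βx) on [0, ∞); use ∫₀^∞ xʲ·e^(−2βx) dx = j!/(2β)^(j+1).
State is unnormalized: ∫|u|² dx = 4.3992, and ∫u*·V(x)·u dx = 3328.5, so ⟨V⟩ = 3328.5 / 4.3992.
⟨V⟩ = 756.62.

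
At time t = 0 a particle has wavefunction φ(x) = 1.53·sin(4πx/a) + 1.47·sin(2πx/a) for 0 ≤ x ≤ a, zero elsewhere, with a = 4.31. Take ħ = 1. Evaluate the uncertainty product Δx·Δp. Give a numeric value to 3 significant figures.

3.49

Δx = √(⟨x²⟩−⟨x⟩²), Δp = √(⟨p²⟩−⟨p⟩²).
On 0 ≤ x ≤ a (j ≠ l): ∫sin²(jπx/a) dx = a/2, ∫sin(jπx/a)·sin(lπx/a) dx = 0; diagonal moments ∫x·sin²(jπx/a) dx = a²/4, ∫x²·sin²(jπx/a) dx = a³·(1/6 − 1/(4j²π²)); cross terms ∫x·sin(jπx/a)·sin(lπx/a) dx = 0 for j + l even and −4jla²/(π²(j² − l²)²) for j + l odd, ∫x²·sin(jπx/a)·sin(lπx/a) dx = (−1)^(j+l)·4jla³/(π²(j² − l²)²); higher powers the same way via product-to-sum and parts. d²/dx² sin(jπx/a) = −(jπ/a)²·sin(jπx/a); on 0 ≤ x ≤ a, ∫sin²(jπx/a) dx = a/2 and ∫sin(jπx/a)·sin(lπx/a) dx = 0 for j ≠ l, so only diagonal terms survive in ∫|φ|² and ∫φ·φ″; ∫φ·φ′ dx = [φ²/2] between the walls = 0.
Normalization: ∫|φ|² dx = 9.7014.
⟨x⟩ = 2.1550, ⟨x²⟩ = 6.8844 ⇒ Δx = 1.4968.
⟨p⟩ = 0.0000, ⟨p²⟩ = 5.4405 ⇒ Δp = 2.3325.
Δx·Δp = 3.4912.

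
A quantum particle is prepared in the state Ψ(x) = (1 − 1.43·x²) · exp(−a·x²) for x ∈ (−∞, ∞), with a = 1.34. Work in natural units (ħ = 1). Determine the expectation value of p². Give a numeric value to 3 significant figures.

4.00

p² Ψ = −ħ² d²Ψ/dx²; ⟨p²⟩ = −ħ² ∫ Ψ*·Ψ'' dx / ∫|Ψ|² dx.
Expand each integrand as polynomial × e^(−2ax²) and use ∫x^(2j)·e^(−2ax²) dx = (2j−1)!!/(4a)^j · √(π/(2a)), odd powers → 0; here √(π/(2a)) = 1.0827. Differentiate with the product rule, d/dx e^(−ax²) = −2ax·e^(−ax²).
State is unnormalized: ∫|Ψ|² dx = 0.73618, and ∫Ψ*·(−ħ² Ψ'') dx = 2.9478, so ⟨p²⟩ = 2.9478 / 0.73618.
⟨p²⟩ = 4.0042.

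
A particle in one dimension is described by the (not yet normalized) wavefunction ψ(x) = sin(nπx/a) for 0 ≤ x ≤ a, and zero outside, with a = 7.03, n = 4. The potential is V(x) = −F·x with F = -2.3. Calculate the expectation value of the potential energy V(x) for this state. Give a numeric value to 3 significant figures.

8.08

⟨V⟩ = ∫ V(x)·|ψ|² dx / ∫|ψ|² dx.
With sin²θ = (1 − cos2θ)/2 on 0 ≤ x ≤ a: ∫sin²(nπx/a) dx = a/2, ∫x·sin²(nπx/a) dx = a²/4, ∫x²·sin²(nπx/a) dx = a³·(1/6 − 1/(4n²π²)); higher powers xᵏ the same way, integrating xᵏ·cos(2nπx/a) by parts.
State is unnormalized: ∫|ψ|² dx = 3.5150, and ∫ψ*·V(x)·ψ dx = 28.417, so ⟨V⟩ = 28.417 / 3.5150.
⟨V⟩ = 8.0845.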